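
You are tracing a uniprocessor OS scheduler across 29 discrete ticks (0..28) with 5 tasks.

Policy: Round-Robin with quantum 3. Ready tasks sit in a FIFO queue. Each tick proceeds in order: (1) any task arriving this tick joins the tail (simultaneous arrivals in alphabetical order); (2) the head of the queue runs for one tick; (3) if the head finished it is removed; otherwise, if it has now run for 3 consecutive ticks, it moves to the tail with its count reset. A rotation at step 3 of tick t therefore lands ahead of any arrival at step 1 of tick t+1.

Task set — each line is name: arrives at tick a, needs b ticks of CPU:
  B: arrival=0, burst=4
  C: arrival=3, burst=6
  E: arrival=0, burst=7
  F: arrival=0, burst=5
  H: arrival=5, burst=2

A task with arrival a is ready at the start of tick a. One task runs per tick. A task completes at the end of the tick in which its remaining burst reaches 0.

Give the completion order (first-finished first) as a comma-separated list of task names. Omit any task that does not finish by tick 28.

t=0: queue=[B,E,F] q_used=0 → run B
t=1: queue=[B,E,F] q_used=1 → run B
t=2: queue=[B,E,F] q_used=2 → run B
t=3: queue=[E,F,B,C] q_used=0 → run E
t=4: queue=[E,F,B,C] q_used=1 → run E
t=5: queue=[E,F,B,C,H] q_used=2 → run E
t=6: queue=[F,B,C,H,E] q_used=0 → run F
t=7: queue=[F,B,C,H,E] q_used=1 → run F
t=8: queue=[F,B,C,H,E] q_used=2 → run F
t=9: queue=[B,C,H,E,F] q_used=0 → run B
t=10: queue=[C,H,E,F] q_used=0 → run C
t=11: queue=[C,H,E,F] q_used=1 → run C
t=12: queue=[C,H,E,F] q_used=2 → run C
t=13: queue=[H,E,F,C] q_used=0 → run H
t=14: queue=[H,E,F,C] q_used=1 → run H
t=15: queue=[E,F,C] q_used=0 → run E
t=16: queue=[E,F,C] q_used=1 → run E
t=17: queue=[E,F,C] q_used=2 → run E
t=18: queue=[F,C,E] q_used=0 → run F
t=19: queue=[F,C,E] q_used=1 → run F
t=20: queue=[C,E] q_used=0 → run C
t=21: queue=[C,E] q_used=1 → run C
t=22: queue=[C,E] q_used=2 → run C
t=23: queue=[E] q_used=0 → run E
t=24: (idle)
t=25: (idle)
t=26: (idle)
t=27: (idle)
t=28: (idle)

completion order = B, H, F, C, E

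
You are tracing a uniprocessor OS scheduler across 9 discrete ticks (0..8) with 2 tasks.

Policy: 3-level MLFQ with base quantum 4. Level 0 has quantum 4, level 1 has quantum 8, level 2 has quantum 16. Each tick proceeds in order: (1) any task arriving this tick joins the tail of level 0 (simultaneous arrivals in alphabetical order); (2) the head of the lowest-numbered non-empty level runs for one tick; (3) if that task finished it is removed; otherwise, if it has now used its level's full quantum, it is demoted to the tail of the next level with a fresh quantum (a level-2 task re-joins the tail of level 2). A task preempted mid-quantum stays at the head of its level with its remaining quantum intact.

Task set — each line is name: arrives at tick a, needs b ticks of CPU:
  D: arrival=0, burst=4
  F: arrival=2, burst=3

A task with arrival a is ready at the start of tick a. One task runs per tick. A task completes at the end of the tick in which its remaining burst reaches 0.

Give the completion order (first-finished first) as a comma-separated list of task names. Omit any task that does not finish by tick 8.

t=0: L0/L1/L2 = D/-/- → run D
t=1: L0/L1/L2 = D/-/- → run D
t=2: L0/L1/L2 = DF/-/- → run D
t=3: L0/L1/L2 = DF/-/- → run D
t=4: L0/L1/L2 = F/-/- → run F
t=5: L0/L1/L2 = F/-/- → run F
t=6: L0/L1/L2 = F/-/- → run F
t=7: (idle)
t=8: (idle)

completion order = D, F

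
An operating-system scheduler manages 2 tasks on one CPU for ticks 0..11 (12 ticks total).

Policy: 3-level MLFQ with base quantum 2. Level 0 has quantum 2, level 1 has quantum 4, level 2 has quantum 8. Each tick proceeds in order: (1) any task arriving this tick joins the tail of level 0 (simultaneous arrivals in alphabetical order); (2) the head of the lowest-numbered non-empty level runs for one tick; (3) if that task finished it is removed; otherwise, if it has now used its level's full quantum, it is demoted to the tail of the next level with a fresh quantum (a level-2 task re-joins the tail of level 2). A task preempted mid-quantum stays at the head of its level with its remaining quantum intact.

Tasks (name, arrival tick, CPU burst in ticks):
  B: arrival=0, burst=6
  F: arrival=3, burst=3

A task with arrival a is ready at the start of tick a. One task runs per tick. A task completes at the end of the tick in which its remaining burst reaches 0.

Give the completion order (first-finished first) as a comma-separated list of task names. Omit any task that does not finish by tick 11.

t=0: L0/L1/L2 = B/-/- → run B
t=1: L0/L1/L2 = B/-/- → run B
t=2: L0/L1/L2 = -/B/- → run B
t=3: L0/L1/L2 = F/B/- → run F
t=4: L0/L1/L2 = F/B/- → run F
t=5: L0/L1/L2 = -/BF/- → run B
t=6: L0/L1/L2 = -/BF/- → run B
t=7: L0/L1/L2 = -/BF/- → run B
t=8: L0/L1/L2 = -/F/- → run F
t=9: (idle)
t=10: (idle)
t=11: (idle)

completion order = B, F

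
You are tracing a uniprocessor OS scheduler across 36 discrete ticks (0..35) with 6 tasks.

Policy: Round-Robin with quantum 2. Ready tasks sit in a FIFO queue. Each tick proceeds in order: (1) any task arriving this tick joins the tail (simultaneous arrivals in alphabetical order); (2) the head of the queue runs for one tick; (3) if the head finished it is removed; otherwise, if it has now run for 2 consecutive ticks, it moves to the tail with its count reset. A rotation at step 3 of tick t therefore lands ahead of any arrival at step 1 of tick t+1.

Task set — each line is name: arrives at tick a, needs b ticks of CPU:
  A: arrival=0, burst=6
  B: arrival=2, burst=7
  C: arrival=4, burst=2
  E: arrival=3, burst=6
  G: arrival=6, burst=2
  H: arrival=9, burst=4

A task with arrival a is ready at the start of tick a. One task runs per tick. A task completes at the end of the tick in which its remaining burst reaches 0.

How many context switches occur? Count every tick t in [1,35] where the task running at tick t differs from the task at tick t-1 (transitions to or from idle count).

context switches = 13

t=0: queue=[A] q_used=0 → run A
t=1: queue=[A] q_used=1 → run A
t=2: queue=[A,B] q_used=0 → run A
t=3: queue=[A,B,E] q_used=1 → run A
t=4: queue=[B,E,A,C] q_used=0 → run B
t=5: queue=[B,E,A,C] q_used=1 → run B
t=6: queue=[E,A,C,B,G] q_used=0 → run E
t=7: queue=[E,A,C,B,G] q_used=1 → run E
t=8: queue=[A,C,B,G,E] q_used=0 → run A
t=9: queue=[A,C,B,G,E,H] q_used=1 → run A
t=10: queue=[C,B,G,E,H] q_used=0 → run C
t=11: queue=[C,B,G,E,H] q_used=1 → run C
t=12: queue=[B,G,E,H] q_used=0 → run B
t=13: queue=[B,G,E,H] q_used=1 → run B
t=14: queue=[G,E,H,B] q_used=0 → run G
t=15: queue=[G,E,H,B] q_used=1 → run G
t=16: queue=[E,H,B] q_used=0 → run E
t=17: queue=[E,H,B] q_used=1 → run E
t=18: queue=[H,B,E] q_used=0 → run H
t=19: queue=[H,B,E] q_used=1 → run H
t=20: queue=[B,E,H] q_used=0 → run B
t=21: queue=[B,E,H] q_used=1 → run B
t=22: queue=[E,H,B] q_used=0 → run E
t=23: queue=[E,H,B] q_used=1 → run E
t=24: queue=[H,B] q_used=0 → run H
t=25: queue=[H,B] q_used=1 → run H
t=26: queue=[B] q_used=0 → run B
t=27: (idle)
t=28: (idle)
t=29: (idle)
t=30: (idle)
t=31: (idle)
t=32: (idle)
t=33: (idle)
t=34: (idle)
t=35: (idle)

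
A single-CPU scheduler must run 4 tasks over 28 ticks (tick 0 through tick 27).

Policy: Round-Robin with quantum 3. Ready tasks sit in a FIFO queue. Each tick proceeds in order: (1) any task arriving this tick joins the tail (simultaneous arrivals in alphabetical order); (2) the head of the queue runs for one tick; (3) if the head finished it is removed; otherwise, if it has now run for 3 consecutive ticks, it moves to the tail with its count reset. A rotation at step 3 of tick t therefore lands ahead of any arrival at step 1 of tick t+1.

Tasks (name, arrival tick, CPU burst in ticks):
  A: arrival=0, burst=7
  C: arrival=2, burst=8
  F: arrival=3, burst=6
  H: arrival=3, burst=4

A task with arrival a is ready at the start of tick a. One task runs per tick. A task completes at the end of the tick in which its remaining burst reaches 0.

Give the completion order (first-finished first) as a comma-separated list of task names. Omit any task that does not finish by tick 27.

t=0: queue=[A] q_used=0 → run A
t=1: queue=[A] q_used=1 → run A
t=2: queue=[A,C] q_used=2 → run A
t=3: queue=[C,A,F,H] q_used=0 → run C
t=4: queue=[C,A,F,H] q_used=1 → run C
t=5: queue=[C,A,F,H] q_used=2 → run C
t=6: queue=[A,F,H,C] q_used=0 → run A
t=7: queue=[A,F,H,C] q_used=1 → run A
t=8: queue=[A,F,H,C] q_used=2 → run A
t=9: queue=[F,H,C,A] q_used=0 → run F
t=10: queue=[F,H,C,A] q_used=1 → run F
t=11: queue=[F,H,C,A] q_used=2 → run F
t=12: queue=[H,C,A,F] q_used=0 → run H
t=13: queue=[H,C,A,F] q_used=1 → run H
t=14: queue=[H,C,A,F] q_used=2 → run H
t=15: queue=[C,A,F,H] q_used=0 → run C
t=16: queue=[C,A,F,H] q_used=1 → run C
t=17: queue=[C,A,F,H] q_used=2 → run C
t=18: queue=[A,F,H,C] q_used=0 → run A
t=19: queue=[F,H,C] q_used=0 → run F
t=20: queue=[F,H,C] q_used=1 → run F
t=21: queue=[F,H,C] q_used=2 → run F
t=22: queue=[H,C] q_used=0 → run H
t=23: queue=[C] q_used=0 → run C
t=24: queue=[C] q_used=1 → run C
t=25: (idle)
t=26: (idle)
t=27: (idle)

completion order = A, F, H, C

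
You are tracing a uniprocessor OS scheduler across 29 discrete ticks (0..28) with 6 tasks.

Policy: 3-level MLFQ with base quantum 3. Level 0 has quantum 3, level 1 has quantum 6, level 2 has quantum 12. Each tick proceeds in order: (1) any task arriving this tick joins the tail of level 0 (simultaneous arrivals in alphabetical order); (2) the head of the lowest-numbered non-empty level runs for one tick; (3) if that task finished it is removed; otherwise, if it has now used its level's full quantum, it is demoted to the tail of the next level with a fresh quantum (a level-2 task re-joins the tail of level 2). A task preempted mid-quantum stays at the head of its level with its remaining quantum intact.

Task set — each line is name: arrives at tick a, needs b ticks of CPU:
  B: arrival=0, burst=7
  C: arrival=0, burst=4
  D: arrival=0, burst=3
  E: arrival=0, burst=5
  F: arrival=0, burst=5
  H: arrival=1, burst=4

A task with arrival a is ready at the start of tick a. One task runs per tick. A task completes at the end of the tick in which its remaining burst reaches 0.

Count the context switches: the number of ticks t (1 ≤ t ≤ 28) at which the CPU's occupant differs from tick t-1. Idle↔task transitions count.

context switches = 11

t=0: L0/L1/L2 = BCDEF/-/- → run B
t=1: L0/L1/L2 = BCDEFH/-/- → run B
t=2: L0/L1/L2 = BCDEFH/-/- → run B
t=3: L0/L1/L2 = CDEFH/B/- → run C
t=4: L0/L1/L2 = CDEFH/B/- → run C
t=5: L0/L1/L2 = CDEFH/B/- → run C
t=6: L0/L1/L2 = DEFH/BC/- → run D
t=7: L0/L1/L2 = DEFH/BC/- → run D
t=8: L0/L1/L2 = DEFH/BC/- → run D
t=9: L0/L1/L2 = EFH/BC/- → run E
t=10: L0/L1/L2 = EFH/BC/- → run E
t=11: L0/L1/L2 = EFH/BC/- → run E
t=12: L0/L1/L2 = FH/BCE/- → run F
t=13: L0/L1/L2 = FH/BCE/- → run F
t=14: L0/L1/L2 = FH/BCE/- → run F
t=15: L0/L1/L2 = H/BCEF/- → run H
t=16: L0/L1/L2 = H/BCEF/- → run H
t=17: L0/L1/L2 = H/BCEF/- → run H
t=18: L0/L1/L2 = -/BCEFH/- → run B
t=19: L0/L1/L2 = -/BCEFH/- → run B
t=20: L0/L1/L2 = -/BCEFH/- → run B
t=21: L0/L1/L2 = -/BCEFH/- → run B
t=22: L0/L1/L2 = -/CEFH/- → run C
t=23: L0/L1/L2 = -/EFH/- → run E
t=24: L0/L1/L2 = -/EFH/- → run E
t=25: L0/L1/L2 = -/FH/- → run F
t=26: L0/L1/L2 = -/FH/- → run F
t=27: L0/L1/L2 = -/H/- → run H
t=28: (idle)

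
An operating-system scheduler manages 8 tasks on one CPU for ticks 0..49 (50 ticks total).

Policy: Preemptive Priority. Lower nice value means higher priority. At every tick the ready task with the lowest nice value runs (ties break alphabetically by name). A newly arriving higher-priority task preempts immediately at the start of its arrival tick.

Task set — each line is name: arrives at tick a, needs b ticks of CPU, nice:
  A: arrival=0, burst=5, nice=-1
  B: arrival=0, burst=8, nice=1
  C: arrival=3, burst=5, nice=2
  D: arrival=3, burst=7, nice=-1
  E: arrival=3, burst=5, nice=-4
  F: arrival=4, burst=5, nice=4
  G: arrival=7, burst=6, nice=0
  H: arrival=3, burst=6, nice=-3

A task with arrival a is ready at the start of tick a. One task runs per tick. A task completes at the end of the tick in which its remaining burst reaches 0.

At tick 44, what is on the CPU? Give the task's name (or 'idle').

running at tick 44 = F

t=0: ready={A,B} → run A
t=1: ready={A,B} → run A
t=2: ready={A,B} → run A
t=3: ready={A,B,C,D,E,H} → run E
t=4: ready={A,B,C,D,E,F,H} → run E
t=5: ready={A,B,C,D,E,F,H} → run E
t=6: ready={A,B,C,D,E,F,H} → run E
t=7: ready={A,B,C,D,E,F,G,H} → run E
t=8: ready={A,B,C,D,F,G,H} → run H
t=9: ready={A,B,C,D,F,G,H} → run H
t=10: ready={A,B,C,D,F,G,H} → run H
t=11: ready={A,B,C,D,F,G,H} → run H
t=12: ready={A,B,C,D,F,G,H} → run H
t=13: ready={A,B,C,D,F,G,H} → run H
t=14: ready={A,B,C,D,F,G} → run A
t=15: ready={A,B,C,D,F,G} → run A
t=16: ready={B,C,D,F,G} → run D
t=17: ready={B,C,D,F,G} → run D
t=18: ready={B,C,D,F,G} → run D
t=19: ready={B,C,D,F,G} → run D
t=20: ready={B,C,D,F,G} → run D
t=21: ready={B,C,D,F,G} → run D
t=22: ready={B,C,D,F,G} → run D
t=23: ready={B,C,F,G} → run G
t=24: ready={B,C,F,G} → run G
t=25: ready={B,C,F,G} → run G
t=26: ready={B,C,F,G} → run G
t=27: ready={B,C,F,G} → run G
t=28: ready={B,C,F,G} → run G
t=29: ready={B,C,F} → run B
t=30: ready={B,C,F} → run B
t=31: ready={B,C,F} → run B
t=32: ready={B,C,F} → run B
t=33: ready={B,C,F} → run B
t=34: ready={B,C,F} → run B
t=35: ready={B,C,F} → run B
t=36: ready={B,C,F} → run B
t=37: ready={C,F} → run C
t=38: ready={C,F} → run C
t=39: ready={C,F} → run C
t=40: ready={C,F} → run C
t=41: ready={C,F} → run C
t=42: ready={F} → run F
t=43: ready={F} → run F
t=44: ready={F} → run F
t=45: ready={F} → run F
t=46: ready={F} → run F
t=47: (idle)
t=48: (idle)
t=49: (idle)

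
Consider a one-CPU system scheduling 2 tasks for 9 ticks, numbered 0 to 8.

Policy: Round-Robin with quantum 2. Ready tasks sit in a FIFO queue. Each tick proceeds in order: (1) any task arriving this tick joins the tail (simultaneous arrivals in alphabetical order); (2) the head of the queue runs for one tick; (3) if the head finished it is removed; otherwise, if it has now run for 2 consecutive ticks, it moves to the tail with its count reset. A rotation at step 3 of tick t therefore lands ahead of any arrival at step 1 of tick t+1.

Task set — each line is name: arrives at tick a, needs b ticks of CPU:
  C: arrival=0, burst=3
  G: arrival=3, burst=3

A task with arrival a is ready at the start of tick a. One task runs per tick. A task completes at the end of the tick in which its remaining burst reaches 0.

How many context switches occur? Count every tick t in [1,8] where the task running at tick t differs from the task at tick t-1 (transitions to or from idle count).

t=0: queue=[C] q_used=0 → run C
t=1: queue=[C] q_used=1 → run C
t=2: queue=[C] q_used=0 → run C
t=3: queue=[G] q_used=0 → run G
t=4: queue=[G] q_used=1 → run G
t=5: queue=[G] q_used=0 → run G
t=6: (idle)
t=7: (idle)
t=8: (idle)

context switches = 2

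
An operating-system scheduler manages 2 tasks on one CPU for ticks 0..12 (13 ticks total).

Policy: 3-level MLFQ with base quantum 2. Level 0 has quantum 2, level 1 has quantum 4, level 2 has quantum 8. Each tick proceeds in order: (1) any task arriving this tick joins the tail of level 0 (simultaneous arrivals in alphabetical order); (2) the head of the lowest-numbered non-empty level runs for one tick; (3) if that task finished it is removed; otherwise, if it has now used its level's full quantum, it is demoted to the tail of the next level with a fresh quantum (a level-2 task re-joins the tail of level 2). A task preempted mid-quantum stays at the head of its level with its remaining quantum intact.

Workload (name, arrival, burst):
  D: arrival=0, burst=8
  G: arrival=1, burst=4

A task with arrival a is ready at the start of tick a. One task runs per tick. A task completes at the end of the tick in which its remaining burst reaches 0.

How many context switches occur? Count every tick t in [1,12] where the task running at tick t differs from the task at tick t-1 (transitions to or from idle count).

t=0: L0/L1/L2 = D/-/- → run D
t=1: L0/L1/L2 = DG/-/- → run D
t=2: L0/L1/L2 = G/D/- → run G
t=3: L0/L1/L2 = G/D/- → run G
t=4: L0/L1/L2 = -/DG/- → run D
t=5: L0/L1/L2 = -/DG/- → run D
t=6: L0/L1/L2 = -/DG/- → run D
t=7: L0/L1/L2 = -/DG/- → run D
t=8: L0/L1/L2 = -/G/D → run G
t=9: L0/L1/L2 = -/G/D → run G
t=10: L0/L1/L2 = -/-/D → run D
t=11: L0/L1/L2 = -/-/D → run D
t=12: (idle)

context switches = 5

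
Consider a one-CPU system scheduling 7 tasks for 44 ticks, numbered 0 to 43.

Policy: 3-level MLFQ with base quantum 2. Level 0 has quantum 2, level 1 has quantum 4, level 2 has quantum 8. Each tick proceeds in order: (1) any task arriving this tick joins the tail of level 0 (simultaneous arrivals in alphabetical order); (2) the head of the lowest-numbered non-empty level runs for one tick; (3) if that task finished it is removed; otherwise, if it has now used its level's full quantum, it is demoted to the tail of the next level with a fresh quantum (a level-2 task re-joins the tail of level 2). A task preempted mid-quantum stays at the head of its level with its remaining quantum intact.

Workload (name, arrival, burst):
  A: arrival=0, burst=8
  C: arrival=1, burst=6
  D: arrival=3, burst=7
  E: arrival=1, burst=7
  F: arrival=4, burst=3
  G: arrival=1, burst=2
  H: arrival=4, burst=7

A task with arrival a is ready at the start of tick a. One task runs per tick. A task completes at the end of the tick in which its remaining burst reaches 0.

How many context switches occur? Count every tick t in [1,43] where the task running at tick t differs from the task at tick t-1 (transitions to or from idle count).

context switches = 17

t=0: L0/L1/L2 = A/-/- → run A
t=1: L0/L1/L2 = ACEG/-/- → run A
t=2: L0/L1/L2 = CEG/A/- → run C
t=3: L0/L1/L2 = CEGD/A/- → run C
t=4: L0/L1/L2 = EGDFH/AC/- → run E
t=5: L0/L1/L2 = EGDFH/AC/- → run E
t=6: L0/L1/L2 = GDFH/ACE/- → run G
t=7: L0/L1/L2 = GDFH/ACE/- → run G
t=8: L0/L1/L2 = DFH/ACE/- → run D
t=9: L0/L1/L2 = DFH/ACE/- → run D
t=10: L0/L1/L2 = FH/ACED/- → run F
t=11: L0/L1/L2 = FH/ACED/- → run F
t=12: L0/L1/L2 = H/ACEDF/- → run H
t=13: L0/L1/L2 = H/ACEDF/- → run H
t=14: L0/L1/L2 = -/ACEDFH/- → run A
t=15: L0/L1/L2 = -/ACEDFH/- → run A
t=16: L0/L1/L2 = -/ACEDFH/- → run A
t=17: L0/L1/L2 = -/ACEDFH/- → run A
t=18: L0/L1/L2 = -/CEDFH/A → run C
t=19: L0/L1/L2 = -/CEDFH/A → run C
t=20: L0/L1/L2 = -/CEDFH/A → run C
t=21: L0/L1/L2 = -/CEDFH/A → run C
t=22: L0/L1/L2 = -/EDFH/A → run E
t=23: L0/L1/L2 = -/EDFH/A → run E
t=24: L0/L1/L2 = -/EDFH/A → run E
t=25: L0/L1/L2 = -/EDFH/A → run E
t=26: L0/L1/L2 = -/DFH/AE → run D
t=27: L0/L1/L2 = -/DFH/AE → run D
t=28: L0/L1/L2 = -/DFH/AE → run D
t=29: L0/L1/L2 = -/DFH/AE → run D
t=30: L0/L1/L2 = -/FH/AED → run F
t=31: L0/L1/L2 = -/H/AED → run H
t=32: L0/L1/L2 = -/H/AED → run H
t=33: L0/L1/L2 = -/H/AED → run H
t=34: L0/L1/L2 = -/H/AED → run H
t=35: L0/L1/L2 = -/-/AEDH → run A
t=36: L0/L1/L2 = -/-/AEDH → run A
t=37: L0/L1/L2 = -/-/EDH → run E
t=38: L0/L1/L2 = -/-/DH → run D
t=39: L0/L1/L2 = -/-/H → run H
t=40: (idle)
t=41: (idle)
t=42: (idle)
t=43: (idle)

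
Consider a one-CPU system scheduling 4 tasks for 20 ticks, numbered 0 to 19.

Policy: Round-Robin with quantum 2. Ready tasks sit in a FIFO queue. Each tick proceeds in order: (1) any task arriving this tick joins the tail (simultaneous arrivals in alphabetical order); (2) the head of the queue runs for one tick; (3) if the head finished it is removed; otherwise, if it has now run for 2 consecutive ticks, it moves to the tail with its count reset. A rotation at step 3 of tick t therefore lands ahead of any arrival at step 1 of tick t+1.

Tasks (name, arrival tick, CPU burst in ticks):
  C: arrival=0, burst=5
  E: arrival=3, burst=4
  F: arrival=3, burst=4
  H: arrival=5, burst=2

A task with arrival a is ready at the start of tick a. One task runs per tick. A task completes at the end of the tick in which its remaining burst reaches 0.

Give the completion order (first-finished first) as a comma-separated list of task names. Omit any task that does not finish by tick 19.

completion order = C, H, E, F

t=0: queue=[C] q_used=0 → run C
t=1: queue=[C] q_used=1 → run C
t=2: queue=[C] q_used=0 → run C
t=3: queue=[C,E,F] q_used=1 → run C
t=4: queue=[E,F,C] q_used=0 → run E
t=5: queue=[E,F,C,H] q_used=1 → run E
t=6: queue=[F,C,H,E] q_used=0 → run F
t=7: queue=[F,C,H,E] q_used=1 → run F
t=8: queue=[C,H,E,F] q_used=0 → run C
t=9: queue=[H,E,F] q_used=0 → run H
t=10: queue=[H,E,F] q_used=1 → run H
t=11: queue=[E,F] q_used=0 → run E
t=12: queue=[E,F] q_used=1 → run E
t=13: queue=[F] q_used=0 → run F
t=14: queue=[F] q_used=1 → run F
t=15: (idle)
t=16: (idle)
t=17: (idle)
t=18: (idle)
t=19: (idle)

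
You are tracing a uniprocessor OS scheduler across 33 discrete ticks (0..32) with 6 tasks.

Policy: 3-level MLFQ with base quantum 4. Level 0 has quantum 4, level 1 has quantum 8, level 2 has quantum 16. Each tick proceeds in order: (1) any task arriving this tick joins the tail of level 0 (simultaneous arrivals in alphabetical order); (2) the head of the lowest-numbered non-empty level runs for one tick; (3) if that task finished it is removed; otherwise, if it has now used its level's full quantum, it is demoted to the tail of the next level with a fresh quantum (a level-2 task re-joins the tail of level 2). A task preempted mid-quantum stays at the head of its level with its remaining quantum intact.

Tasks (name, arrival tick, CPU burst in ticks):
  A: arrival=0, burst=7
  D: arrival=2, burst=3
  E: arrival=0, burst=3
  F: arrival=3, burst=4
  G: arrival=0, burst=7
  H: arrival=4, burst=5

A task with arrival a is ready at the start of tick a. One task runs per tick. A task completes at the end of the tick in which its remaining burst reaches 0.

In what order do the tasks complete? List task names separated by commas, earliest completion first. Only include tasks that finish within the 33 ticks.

t=0: L0/L1/L2 = AEG/-/- → run A
t=1: L0/L1/L2 = AEG/-/- → run A
t=2: L0/L1/L2 = AEGD/-/- → run A
t=3: L0/L1/L2 = AEGDF/-/- → run A
t=4: L0/L1/L2 = EGDFH/A/- → run E
t=5: L0/L1/L2 = EGDFH/A/- → run E
t=6: L0/L1/L2 = EGDFH/A/- → run E
t=7: L0/L1/L2 = GDFH/A/- → run G
t=8: L0/L1/L2 = GDFH/A/- → run G
t=9: L0/L1/L2 = GDFH/A/- → run G
t=10: L0/L1/L2 = GDFH/A/- → run G
t=11: L0/L1/L2 = DFH/AG/- → run D
t=12: L0/L1/L2 = DFH/AG/- → run D
t=13: L0/L1/L2 = DFH/AG/- → run D
t=14: L0/L1/L2 = FH/AG/- → run F
t=15: L0/L1/L2 = FH/AG/- → run F
t=16: L0/L1/L2 = FH/AG/- → run F
t=17: L0/L1/L2 = FH/AG/- → run F
t=18: L0/L1/L2 = H/AG/- → run H
t=19: L0/L1/L2 = H/AG/- → run H
t=20: L0/L1/L2 = H/AG/- → run H
t=21: L0/L1/L2 = H/AG/- → run H
t=22: L0/L1/L2 = -/AGH/- → run A
t=23: L0/L1/L2 = -/AGH/- → run A
t=24: L0/L1/L2 = -/AGH/- → run A
t=25: L0/L1/L2 = -/GH/- → run G
t=26: L0/L1/L2 = -/GH/- → run G
t=27: L0/L1/L2 = -/GH/- → run G
t=28: L0/L1/L2 = -/H/- → run H
t=29: (idle)
t=30: (idle)
t=31: (idle)
t=32: (idle)

completion order = E, D, F, A, G, H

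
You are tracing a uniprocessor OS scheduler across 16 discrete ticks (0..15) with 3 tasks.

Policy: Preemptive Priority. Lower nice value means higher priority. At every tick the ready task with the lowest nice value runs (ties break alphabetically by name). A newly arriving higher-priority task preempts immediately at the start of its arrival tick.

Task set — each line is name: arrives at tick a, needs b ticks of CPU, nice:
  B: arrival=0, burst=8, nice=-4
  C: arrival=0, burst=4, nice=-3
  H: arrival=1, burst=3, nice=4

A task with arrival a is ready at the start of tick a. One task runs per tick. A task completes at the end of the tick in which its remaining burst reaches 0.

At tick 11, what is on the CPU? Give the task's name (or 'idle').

running at tick 11 = C

t=0: ready={B,C} → run B
t=1: ready={B,C,H} → run B
t=2: ready={B,C,H} → run B
t=3: ready={B,C,H} → run B
t=4: ready={B,C,H} → run B
t=5: ready={B,C,H} → run B
t=6: ready={B,C,H} → run B
t=7: ready={B,C,H} → run B
t=8: ready={C,H} → run C
t=9: ready={C,H} → run C
t=10: ready={C,H} → run C
t=11: ready={C,H} → run C
t=12: ready={H} → run H
t=13: ready={H} → run H
t=14: ready={H} → run H
t=15: (idle)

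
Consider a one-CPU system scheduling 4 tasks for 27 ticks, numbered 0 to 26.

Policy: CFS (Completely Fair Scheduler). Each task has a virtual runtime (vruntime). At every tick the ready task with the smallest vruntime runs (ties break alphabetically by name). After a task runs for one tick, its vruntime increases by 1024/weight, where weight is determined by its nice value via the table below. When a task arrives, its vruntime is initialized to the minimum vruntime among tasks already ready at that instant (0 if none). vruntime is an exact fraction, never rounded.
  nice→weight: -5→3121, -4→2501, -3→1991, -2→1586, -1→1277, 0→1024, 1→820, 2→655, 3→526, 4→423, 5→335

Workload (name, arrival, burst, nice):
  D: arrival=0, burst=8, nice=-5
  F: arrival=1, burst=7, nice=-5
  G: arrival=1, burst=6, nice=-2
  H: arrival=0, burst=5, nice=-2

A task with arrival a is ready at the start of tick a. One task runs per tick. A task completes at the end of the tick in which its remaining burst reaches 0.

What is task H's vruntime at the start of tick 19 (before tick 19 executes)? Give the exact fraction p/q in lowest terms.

vruntime(H, start of tick 19) = 1536/793

t=0: vr[D=0 H=0] → run D
t=1: vr[D=1024/3121 F=0 G=0 H=0] → run F
t=2: vr[D=1024/3121 F=1024/3121 G=0 H=0] → run G
t=3: vr[D=1024/3121 F=1024/3121 G=512/793 H=0] → run H
t=4: vr[D=1024/3121 F=1024/3121 G=512/793 H=512/793] → run D
t=5: vr[D=2048/3121 F=1024/3121 G=512/793 H=512/793] → run F
t=6: vr[D=2048/3121 F=2048/3121 G=512/793 H=512/793] → run G
t=7: vr[D=2048/3121 F=2048/3121 G=1024/793 H=512/793] → run H
t=8: vr[D=2048/3121 F=2048/3121 G=1024/793 H=1024/793] → run D
t=9: vr[D=3072/3121 F=2048/3121 G=1024/793 H=1024/793] → run F
t=10: vr[D=3072/3121 F=3072/3121 G=1024/793 H=1024/793] → run D
t=11: vr[D=4096/3121 F=3072/3121 G=1024/793 H=1024/793] → run F
t=12: vr[D=4096/3121 F=4096/3121 G=1024/793 H=1024/793] → run G
t=13: vr[D=4096/3121 F=4096/3121 G=1536/793 H=1024/793] → run H
t=14: vr[D=4096/3121 F=4096/3121 G=1536/793 H=1536/793] → run D
t=15: vr[D=5120/3121 F=4096/3121 G=1536/793 H=1536/793] → run F
t=16: vr[D=5120/3121 F=5120/3121 G=1536/793 H=1536/793] → run D
t=17: vr[D=6144/3121 F=5120/3121 G=1536/793 H=1536/793] → run F
t=18: vr[D=6144/3121 F=6144/3121 G=1536/793 H=1536/793] → run G
t=19: vr[D=6144/3121 F=6144/3121 G=2048/793 H=1536/793] → run H
t=20: vr[D=6144/3121 F=6144/3121 G=2048/793 H=2048/793] → run D
t=21: vr[D=7168/3121 F=6144/3121 G=2048/793 H=2048/793] → run F
t=22: vr[D=7168/3121 G=2048/793 H=2048/793] → run D
t=23: vr[G=2048/793 H=2048/793] → run G
t=24: vr[G=2560/793 H=2048/793] → run H
t=25: vr[G=2560/793] → run G
t=26: (idle)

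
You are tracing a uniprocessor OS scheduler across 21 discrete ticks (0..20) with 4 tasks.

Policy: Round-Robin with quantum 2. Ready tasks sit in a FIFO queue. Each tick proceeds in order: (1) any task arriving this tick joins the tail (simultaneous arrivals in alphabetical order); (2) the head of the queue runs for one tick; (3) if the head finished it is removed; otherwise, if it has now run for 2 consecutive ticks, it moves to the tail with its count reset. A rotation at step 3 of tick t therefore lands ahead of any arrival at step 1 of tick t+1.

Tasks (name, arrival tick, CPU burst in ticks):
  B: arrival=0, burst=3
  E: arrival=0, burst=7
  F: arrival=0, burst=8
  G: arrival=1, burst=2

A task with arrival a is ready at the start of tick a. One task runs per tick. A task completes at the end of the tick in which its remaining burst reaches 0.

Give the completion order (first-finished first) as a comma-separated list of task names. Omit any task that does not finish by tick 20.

t=0: queue=[B,E,F] q_used=0 → run B
t=1: queue=[B,E,F,G] q_used=1 → run B
t=2: queue=[E,F,G,B] q_used=0 → run E
t=3: queue=[E,F,G,B] q_used=1 → run E
t=4: queue=[F,G,B,E] q_used=0 → run F
t=5: queue=[F,G,B,E] q_used=1 → run F
t=6: queue=[G,B,E,F] q_used=0 → run G
t=7: queue=[G,B,E,F] q_used=1 → run G
t=8: queue=[B,E,F] q_used=0 → run B
t=9: queue=[E,F] q_used=0 → run E
t=10: queue=[E,F] q_used=1 → run E
t=11: queue=[F,E] q_used=0 → run F
t=12: queue=[F,E] q_used=1 → run F
t=13: queue=[E,F] q_used=0 → run E
t=14: queue=[E,F] q_used=1 → run E
t=15: queue=[F,E] q_used=0 → run F
t=16: queue=[F,E] q_used=1 → run F
t=17: queue=[E,F] q_used=0 → run E
t=18: queue=[F] q_used=0 → run F
t=19: queue=[F] q_used=1 → run F
t=20: (idle)

completion order = G, B, E, F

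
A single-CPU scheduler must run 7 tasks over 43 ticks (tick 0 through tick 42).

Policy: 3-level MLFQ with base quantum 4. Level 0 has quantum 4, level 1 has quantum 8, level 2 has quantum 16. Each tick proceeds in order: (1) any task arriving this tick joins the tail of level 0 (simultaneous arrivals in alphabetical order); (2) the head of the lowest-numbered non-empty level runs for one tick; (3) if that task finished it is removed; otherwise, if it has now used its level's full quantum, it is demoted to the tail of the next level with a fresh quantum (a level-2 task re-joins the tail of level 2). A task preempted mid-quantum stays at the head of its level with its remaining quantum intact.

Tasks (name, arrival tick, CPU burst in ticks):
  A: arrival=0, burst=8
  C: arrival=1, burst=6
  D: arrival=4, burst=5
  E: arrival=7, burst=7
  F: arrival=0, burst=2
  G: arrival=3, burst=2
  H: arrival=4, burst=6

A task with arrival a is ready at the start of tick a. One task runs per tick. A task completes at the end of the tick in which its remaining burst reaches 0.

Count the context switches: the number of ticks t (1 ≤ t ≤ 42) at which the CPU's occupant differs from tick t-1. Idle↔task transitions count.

context switches = 12

t=0: L0/L1/L2 = AF/-/- → run A
t=1: L0/L1/L2 = AFC/-/- → run A
t=2: L0/L1/L2 = AFC/-/- → run A
t=3: L0/L1/L2 = AFCG/-/- → run A
t=4: L0/L1/L2 = FCGDH/A/- → run F
t=5: L0/L1/L2 = FCGDH/A/- → run F
t=6: L0/L1/L2 = CGDH/A/- → run C
t=7: L0/L1/L2 = CGDHE/A/- → run C
t=8: L0/L1/L2 = CGDHE/A/- → run C
t=9: L0/L1/L2 = CGDHE/A/- → run C
t=10: L0/L1/L2 = GDHE/AC/- → run G
t=11: L0/L1/L2 = GDHE/AC/- → run G
t=12: L0/L1/L2 = DHE/AC/- → run D
t=13: L0/L1/L2 = DHE/AC/- → run D
t=14: L0/L1/L2 = DHE/AC/- → run D
t=15: L0/L1/L2 = DHE/AC/- → run D
t=16: L0/L1/L2 = HE/ACD/- → run H
t=17: L0/L1/L2 = HE/ACD/- → run H
t=18: L0/L1/L2 = HE/ACD/- → run H
t=19: L0/L1/L2 = HE/ACD/- → run H
t=20: L0/L1/L2 = E/ACDH/- → run E
t=21: L0/L1/L2 = E/ACDH/- → run E
t=22: L0/L1/L2 = E/ACDH/- → run E
t=23: L0/L1/L2 = E/ACDH/- → run E
t=24: L0/L1/L2 = -/ACDHE/- → run A
t=25: L0/L1/L2 = -/ACDHE/- → run A
t=26: L0/L1/L2 = -/ACDHE/- → run A
t=27: L0/L1/L2 = -/ACDHE/- → run A
t=28: L0/L1/L2 = -/CDHE/- → run C
t=29: L0/L1/L2 = -/CDHE/- → run C
t=30: L0/L1/L2 = -/DHE/- → run D
t=31: L0/L1/L2 = -/HE/- → run H
t=32: L0/L1/L2 = -/HE/- → run H
t=33: L0/L1/L2 = -/E/- → run E
t=34: L0/L1/L2 = -/E/- → run E
t=35: L0/L1/L2 = -/E/- → run E
t=36: (idle)
t=37: (idle)
t=38: (idle)
t=39: (idle)
t=40: (idle)
t=41: (idle)
t=42: (idle)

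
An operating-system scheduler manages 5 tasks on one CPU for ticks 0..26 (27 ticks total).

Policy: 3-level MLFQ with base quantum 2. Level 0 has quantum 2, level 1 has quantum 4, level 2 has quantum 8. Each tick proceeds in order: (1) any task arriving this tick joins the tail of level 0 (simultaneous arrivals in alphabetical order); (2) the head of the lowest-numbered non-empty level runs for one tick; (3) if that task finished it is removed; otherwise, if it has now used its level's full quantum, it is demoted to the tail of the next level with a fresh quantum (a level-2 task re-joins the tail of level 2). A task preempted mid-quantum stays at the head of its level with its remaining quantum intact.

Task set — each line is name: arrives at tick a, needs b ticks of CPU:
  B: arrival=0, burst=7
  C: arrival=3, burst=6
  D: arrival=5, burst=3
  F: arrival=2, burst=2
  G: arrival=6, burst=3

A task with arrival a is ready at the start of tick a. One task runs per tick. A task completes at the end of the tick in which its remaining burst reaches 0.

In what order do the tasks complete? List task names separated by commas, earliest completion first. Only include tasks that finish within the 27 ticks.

t=0: L0/L1/L2 = B/-/- → run B
t=1: L0/L1/L2 = B/-/- → run B
t=2: L0/L1/L2 = F/B/- → run F
t=3: L0/L1/L2 = FC/B/- → run F
t=4: L0/L1/L2 = C/B/- → run C
t=5: L0/L1/L2 = CD/B/- → run C
t=6: L0/L1/L2 = DG/BC/- → run D
t=7: L0/L1/L2 = DG/BC/- → run D
t=8: L0/L1/L2 = G/BCD/- → run G
t=9: L0/L1/L2 = G/BCD/- → run G
t=10: L0/L1/L2 = -/BCDG/- → run B
t=11: L0/L1/L2 = -/BCDG/- → run B
t=12: L0/L1/L2 = -/BCDG/- → run B
t=13: L0/L1/L2 = -/BCDG/- → run B
t=14: L0/L1/L2 = -/CDG/B → run C
t=15: L0/L1/L2 = -/CDG/B → run C
t=16: L0/L1/L2 = -/CDG/B → run C
t=17: L0/L1/L2 = -/CDG/B → run C
t=18: L0/L1/L2 = -/DG/B → run D
t=19: L0/L1/L2 = -/G/B → run G
t=20: L0/L1/L2 = -/-/B → run B
t=21: (idle)
t=22: (idle)
t=23: (idle)
t=24: (idle)
t=25: (idle)
t=26: (idle)

completion order = F, C, D, G, B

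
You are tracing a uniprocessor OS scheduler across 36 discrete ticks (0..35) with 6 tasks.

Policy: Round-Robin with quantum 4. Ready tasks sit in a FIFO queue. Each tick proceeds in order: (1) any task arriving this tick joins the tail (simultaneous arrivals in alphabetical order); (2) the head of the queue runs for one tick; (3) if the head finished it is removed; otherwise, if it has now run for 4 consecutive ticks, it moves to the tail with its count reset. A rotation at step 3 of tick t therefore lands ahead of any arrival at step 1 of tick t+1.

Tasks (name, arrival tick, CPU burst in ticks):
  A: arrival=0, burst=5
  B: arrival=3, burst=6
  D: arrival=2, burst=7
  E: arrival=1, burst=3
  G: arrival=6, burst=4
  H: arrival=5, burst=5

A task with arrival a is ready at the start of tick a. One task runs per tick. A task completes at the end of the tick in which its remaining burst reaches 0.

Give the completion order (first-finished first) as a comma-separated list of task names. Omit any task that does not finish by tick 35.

completion order = E, A, G, D, B, H

t=0: queue=[A] q_used=0 → run A
t=1: queue=[A,E] q_used=1 → run A
t=2: queue=[A,E,D] q_used=2 → run A
t=3: queue=[A,E,D,B] q_used=3 → run A
t=4: queue=[E,D,B,A] q_used=0 → run E
t=5: queue=[E,D,B,A,H] q_used=1 → run E
t=6: queue=[E,D,B,A,H,G] q_used=2 → run E
t=7: queue=[D,B,A,H,G] q_used=0 → run D
t=8: queue=[D,B,A,H,G] q_used=1 → run D
t=9: queue=[D,B,A,H,G] q_used=2 → run D
t=10: queue=[D,B,A,H,G] q_used=3 → run D
t=11: queue=[B,A,H,G,D] q_used=0 → run B
t=12: queue=[B,A,H,G,D] q_used=1 → run B
t=13: queue=[B,A,H,G,D] q_used=2 → run B
t=14: queue=[B,A,H,G,D] q_used=3 → run B
t=15: queue=[A,H,G,D,B] q_used=0 → run A
t=16: queue=[H,G,D,B] q_used=0 → run H
t=17: queue=[H,G,D,B] q_used=1 → run H
t=18: queue=[H,G,D,B] q_used=2 → run H
t=19: queue=[H,G,D,B] q_used=3 → run H
t=20: queue=[G,D,B,H] q_used=0 → run G
t=21: queue=[G,D,B,H] q_used=1 → run G
t=22: queue=[G,D,B,H] q_used=2 → run G
t=23: queue=[G,D,B,H] q_used=3 → run G
t=24: queue=[D,B,H] q_used=0 → run D
t=25: queue=[D,B,H] q_used=1 → run D
t=26: queue=[D,B,H] q_used=2 → run D
t=27: queue=[B,H] q_used=0 → run B
t=28: queue=[B,H] q_used=1 → run B
t=29: queue=[H] q_used=0 → run H
t=30: (idle)
t=31: (idle)
t=32: (idle)
t=33: (idle)
t=34: (idle)
t=35: (idle)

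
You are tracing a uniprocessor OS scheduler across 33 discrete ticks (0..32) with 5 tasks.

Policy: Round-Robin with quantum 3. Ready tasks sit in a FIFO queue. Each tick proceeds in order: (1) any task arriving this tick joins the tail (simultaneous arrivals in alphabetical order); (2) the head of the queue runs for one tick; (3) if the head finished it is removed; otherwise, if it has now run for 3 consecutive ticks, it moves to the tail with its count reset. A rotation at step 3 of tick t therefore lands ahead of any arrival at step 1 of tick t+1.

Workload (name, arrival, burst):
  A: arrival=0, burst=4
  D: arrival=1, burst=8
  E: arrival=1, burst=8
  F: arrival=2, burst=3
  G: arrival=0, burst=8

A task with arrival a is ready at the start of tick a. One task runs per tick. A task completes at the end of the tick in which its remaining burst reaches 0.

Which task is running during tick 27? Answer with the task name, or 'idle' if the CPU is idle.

running at tick 27 = D

t=0: queue=[A,G] q_used=0 → run A
t=1: queue=[A,G,D,E] q_used=1 → run A
t=2: queue=[A,G,D,E,F] q_used=2 → run A
t=3: queue=[G,D,E,F,A] q_used=0 → run G
t=4: queue=[G,D,E,F,A] q_used=1 → run G
t=5: queue=[G,D,E,F,A] q_used=2 → run G
t=6: queue=[D,E,F,A,G] q_used=0 → run D
t=7: queue=[D,E,F,A,G] q_used=1 → run D
t=8: queue=[D,E,F,A,G] q_used=2 → run D
t=9: queue=[E,F,A,G,D] q_used=0 → run E
t=10: queue=[E,F,A,G,D] q_used=1 → run E
t=11: queue=[E,F,A,G,D] q_used=2 → run E
t=12: queue=[F,A,G,D,E] q_used=0 → run F
t=13: queue=[F,A,G,D,E] q_used=1 → run F
t=14: queue=[F,A,G,D,E] q_used=2 → run F
t=15: queue=[A,G,D,E] q_used=0 → run A
t=16: queue=[G,D,E] q_used=0 → run G
t=17: queue=[G,D,E] q_used=1 → run G
t=18: queue=[G,D,E] q_used=2 → run G
t=19: queue=[D,E,G] q_used=0 → run D
t=20: queue=[D,E,G] q_used=1 → run D
t=21: queue=[D,E,G] q_used=2 → run D
t=22: queue=[E,G,D] q_used=0 → run E
t=23: queue=[E,G,D] q_used=1 → run E
t=24: queue=[E,G,D] q_used=2 → run E
t=25: queue=[G,D,E] q_used=0 → run G
t=26: queue=[G,D,E] q_used=1 → run G
t=27: queue=[D,E] q_used=0 → run D
t=28: queue=[D,E] q_used=1 → run D
t=29: queue=[E] q_used=0 → run E
t=30: queue=[E] q_used=1 → run E
t=31: (idle)
t=32: (idle)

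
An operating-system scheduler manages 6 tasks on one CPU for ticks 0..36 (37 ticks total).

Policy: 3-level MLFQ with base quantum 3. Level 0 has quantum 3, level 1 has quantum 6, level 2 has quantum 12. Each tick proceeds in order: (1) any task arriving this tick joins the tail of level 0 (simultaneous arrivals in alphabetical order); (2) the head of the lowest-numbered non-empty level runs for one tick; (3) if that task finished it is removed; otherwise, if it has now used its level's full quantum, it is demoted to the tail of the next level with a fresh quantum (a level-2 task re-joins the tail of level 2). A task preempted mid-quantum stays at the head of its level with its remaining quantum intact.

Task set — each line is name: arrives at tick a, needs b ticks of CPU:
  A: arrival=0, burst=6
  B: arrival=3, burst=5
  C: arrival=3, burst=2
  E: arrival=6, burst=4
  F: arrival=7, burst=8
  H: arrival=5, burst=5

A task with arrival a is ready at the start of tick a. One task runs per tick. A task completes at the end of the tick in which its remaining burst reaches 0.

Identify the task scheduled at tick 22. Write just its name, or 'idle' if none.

running at tick 22 = H

t=0: L0/L1/L2 = A/-/- → run A
t=1: L0/L1/L2 = A/-/- → run A
t=2: L0/L1/L2 = A/-/- → run A
t=3: L0/L1/L2 = BC/A/- → run B
t=4: L0/L1/L2 = BC/A/- → run B
t=5: L0/L1/L2 = BCH/A/- → run B
t=6: L0/L1/L2 = CHE/AB/- → run C
t=7: L0/L1/L2 = CHEF/AB/- → run C
t=8: L0/L1/L2 = HEF/AB/- → run H
t=9: L0/L1/L2 = HEF/AB/- → run H
t=10: L0/L1/L2 = HEF/AB/- → run H
t=11: L0/L1/L2 = EF/ABH/- → run E
t=12: L0/L1/L2 = EF/ABH/- → run E
t=13: L0/L1/L2 = EF/ABH/- → run E
t=14: L0/L1/L2 = F/ABHE/- → run F
t=15: L0/L1/L2 = F/ABHE/- → run F
t=16: L0/L1/L2 = F/ABHE/- → run F
t=17: L0/L1/L2 = -/ABHEF/- → run A
t=18: L0/L1/L2 = -/ABHEF/- → run A
t=19: L0/L1/L2 = -/ABHEF/- → run A
t=20: L0/L1/L2 = -/BHEF/- → run B
t=21: L0/L1/L2 = -/BHEF/- → run B
t=22: L0/L1/L2 = -/HEF/- → run H
t=23: L0/L1/L2 = -/HEF/- → run H
t=24: L0/L1/L2 = -/EF/- → run E
t=25: L0/L1/L2 = -/F/- → run F
t=26: L0/L1/L2 = -/F/- → run F
t=27: L0/L1/L2 = -/F/- → run F
t=28: L0/L1/L2 = -/F/- → run F
t=29: L0/L1/L2 = -/F/- → run F
t=30: (idle)
t=31: (idle)
t=32: (idle)
t=33: (idle)
t=34: (idle)
t=35: (idle)
t=36: (idle)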